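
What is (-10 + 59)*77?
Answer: 3773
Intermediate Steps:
(-10 + 59)*77 = 49*77 = 3773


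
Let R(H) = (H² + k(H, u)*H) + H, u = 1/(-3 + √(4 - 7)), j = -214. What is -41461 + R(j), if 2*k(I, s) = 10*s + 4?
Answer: 7921/2 + 535*I*√3/6 ≈ 3960.5 + 154.44*I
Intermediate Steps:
u = 1/(-3 + I*√3) (u = 1/(-3 + √(-3)) = 1/(-3 + I*√3) ≈ -0.25 - 0.14434*I)
k(I, s) = 2 + 5*s (k(I, s) = (10*s + 4)/2 = (4 + 10*s)/2 = 2 + 5*s)
R(H) = H + H² + H*(¾ - 5*I*√3/12) (R(H) = (H² + (2 + 5*(-¼ - I*√3/12))*H) + H = (H² + (2 + (-5/4 - 5*I*√3/12))*H) + H = (H² + (¾ - 5*I*√3/12)*H) + H = (H² + H*(¾ - 5*I*√3/12)) + H = H + H² + H*(¾ - 5*I*√3/12))
-41461 + R(j) = -41461 + (1/12)*(-214)*(21 + 12*(-214) - 5*I*√3) = -41461 + (1/12)*(-214)*(21 - 2568 - 5*I*√3) = -41461 + (1/12)*(-214)*(-2547 - 5*I*√3) = -41461 + (90843/2 + 535*I*√3/6) = 7921/2 + 535*I*√3/6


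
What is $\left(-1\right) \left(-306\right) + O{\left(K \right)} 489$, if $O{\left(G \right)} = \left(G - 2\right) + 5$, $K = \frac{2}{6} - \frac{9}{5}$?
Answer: $\frac{5279}{5} \approx 1055.8$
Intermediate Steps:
$K = - \frac{22}{15}$ ($K = 2 \cdot \frac{1}{6} - \frac{9}{5} = \frac{1}{3} - \frac{9}{5} = - \frac{22}{15} \approx -1.4667$)
$O{\left(G \right)} = 3 + G$ ($O{\left(G \right)} = \left(-2 + G\right) + 5 = 3 + G$)
$\left(-1\right) \left(-306\right) + O{\left(K \right)} 489 = \left(-1\right) \left(-306\right) + \left(3 - \frac{22}{15}\right) 489 = 306 + \frac{23}{15} \cdot 489 = 306 + \frac{3749}{5} = \frac{5279}{5}$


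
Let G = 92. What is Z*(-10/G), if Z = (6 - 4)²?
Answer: -10/23 ≈ -0.43478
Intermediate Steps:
Z = 4 (Z = 2² = 4)
Z*(-10/G) = 4*(-10/92) = 4*(-10*1/92) = 4*(-5/46) = -10/23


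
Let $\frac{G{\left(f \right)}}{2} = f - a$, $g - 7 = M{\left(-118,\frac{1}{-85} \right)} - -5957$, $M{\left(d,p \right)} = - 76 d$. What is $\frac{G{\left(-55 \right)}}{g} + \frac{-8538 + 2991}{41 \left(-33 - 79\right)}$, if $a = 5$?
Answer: $\frac{20569191}{17141936} \approx 1.1999$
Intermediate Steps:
$g = 14932$ ($g = 7 - -14925 = 7 + \left(8968 + 5957\right) = 7 + 14925 = 14932$)
$G{\left(f \right)} = -10 + 2 f$ ($G{\left(f \right)} = 2 \left(f - 5\right) = 2 \left(-5 + f\right) = -10 + 2 f$)
$\frac{G{\left(-55 \right)}}{g} + \frac{-8538 + 2991}{41 \left(-33 - 79\right)} = \frac{-10 + 2 \left(-55\right)}{14932} + \frac{-8538 + 2991}{41 \left(-33 - 79\right)} = \left(-10 - 110\right) \frac{1}{14932} - \frac{5547}{41 \left(-112\right)} = \left(-120\right) \frac{1}{14932} - \frac{5547}{-4592} = - \frac{30}{3733} - - \frac{5547}{4592} = - \frac{30}{3733} + \frac{5547}{4592} = \frac{20569191}{17141936}$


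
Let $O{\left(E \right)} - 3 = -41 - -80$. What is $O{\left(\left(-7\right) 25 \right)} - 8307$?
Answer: $-8265$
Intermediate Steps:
$O{\left(E \right)} = 42$ ($O{\left(E \right)} = 3 - -39 = 3 + \left(-41 + 80\right) = 3 + 39 = 42$)
$O{\left(\left(-7\right) 25 \right)} - 8307 = 42 - 8307 = -8265$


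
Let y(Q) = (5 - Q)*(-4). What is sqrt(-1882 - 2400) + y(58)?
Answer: 212 + I*sqrt(4282) ≈ 212.0 + 65.437*I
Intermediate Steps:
y(Q) = -20 + 4*Q
sqrt(-1882 - 2400) + y(58) = sqrt(-1882 - 2400) + (-20 + 4*58) = sqrt(-4282) + (-20 + 232) = I*sqrt(4282) + 212 = 212 + I*sqrt(4282)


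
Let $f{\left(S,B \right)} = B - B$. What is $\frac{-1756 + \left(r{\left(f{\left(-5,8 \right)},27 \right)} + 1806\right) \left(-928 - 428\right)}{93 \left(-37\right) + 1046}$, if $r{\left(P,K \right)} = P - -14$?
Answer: $\frac{2469676}{2395} \approx 1031.2$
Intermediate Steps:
$f{\left(S,B \right)} = 0$
$r{\left(P,K \right)} = 14 + P$ ($r{\left(P,K \right)} = P + 14 = 14 + P$)
$\frac{-1756 + \left(r{\left(f{\left(-5,8 \right)},27 \right)} + 1806\right) \left(-928 - 428\right)}{93 \left(-37\right) + 1046} = \frac{-1756 + \left(\left(14 + 0\right) + 1806\right) \left(-928 - 428\right)}{93 \left(-37\right) + 1046} = \frac{-1756 + \left(14 + 1806\right) \left(-1356\right)}{-3441 + 1046} = \frac{-1756 + 1820 \left(-1356\right)}{-2395} = \left(-1756 - 2467920\right) \left(- \frac{1}{2395}\right) = \left(-2469676\right) \left(- \frac{1}{2395}\right) = \frac{2469676}{2395}$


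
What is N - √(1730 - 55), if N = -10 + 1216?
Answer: 1206 - 5*√67 ≈ 1165.1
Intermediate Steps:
N = 1206
N - √(1730 - 55) = 1206 - √(1730 - 55) = 1206 - √1675 = 1206 - 5*√67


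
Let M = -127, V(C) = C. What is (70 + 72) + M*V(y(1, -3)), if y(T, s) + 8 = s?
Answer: 1539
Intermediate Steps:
y(T, s) = -8 + s
(70 + 72) + M*V(y(1, -3)) = (70 + 72) - 127*(-8 - 3) = 142 - 127*(-11) = 142 + 1397 = 1539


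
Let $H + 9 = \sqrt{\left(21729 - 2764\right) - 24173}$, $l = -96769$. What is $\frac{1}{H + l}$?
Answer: $- \frac{48389}{4682993246} - \frac{i \sqrt{1302}}{4682993246} \approx -1.0333 \cdot 10^{-5} - 7.7052 \cdot 10^{-9} i$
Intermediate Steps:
$H = -9 + 2 i \sqrt{1302}$ ($H = -9 + \sqrt{\left(21729 - 2764\right) - 24173} = -9 + \sqrt{18965 - 24173} = -9 + \sqrt{-5208} = -9 + 2 i \sqrt{1302} \approx -9.0 + 72.167 i$)
$\frac{1}{H + l} = \frac{1}{\left(-9 + 2 i \sqrt{1302}\right) - 96769} = \frac{1}{-96778 + 2 i \sqrt{1302}}$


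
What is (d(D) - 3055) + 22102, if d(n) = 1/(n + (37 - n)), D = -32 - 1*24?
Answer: 704740/37 ≈ 19047.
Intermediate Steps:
D = -56 (D = -32 - 24 = -56)
d(n) = 1/37
(d(D) - 3055) + 22102 = (1/37 - 3055) + 22102 = -113034/37 + 22102 = 704740/37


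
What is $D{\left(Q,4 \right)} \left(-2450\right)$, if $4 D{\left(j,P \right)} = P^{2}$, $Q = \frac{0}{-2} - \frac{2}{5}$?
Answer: $-9800$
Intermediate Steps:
$Q = - \frac{2}{5}$ ($Q = 0 \left(- \frac{1}{2}\right) - \frac{2}{5} = 0 - \frac{2}{5} = - \frac{2}{5} \approx -0.4$)
$D{\left(j,P \right)} = \frac{P^{2}}{4}$
$D{\left(Q,4 \right)} \left(-2450\right) = \frac{4^{2}}{4} \left(-2450\right) = \frac{1}{4} \cdot 16 \left(-2450\right) = 4 \left(-2450\right) = -9800$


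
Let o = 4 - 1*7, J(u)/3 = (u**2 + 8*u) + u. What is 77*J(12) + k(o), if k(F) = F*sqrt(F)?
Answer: 58212 - 3*I*sqrt(3) ≈ 58212.0 - 5.1962*I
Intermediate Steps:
J(u) = 3*u**2 + 27*u (J(u) = 3*((u**2 + 8*u) + u) = 3*(u**2 + 9*u) = 3*u**2 + 27*u)
o = -3 (o = 4 - 7 = -3)
k(F) = F**(3/2)
77*J(12) + k(o) = 77*(3*12*(9 + 12)) + (-3)**(3/2) = 77*(3*12*21) - 3*I*sqrt(3) = 77*756 - 3*I*sqrt(3) = 58212 - 3*I*sqrt(3)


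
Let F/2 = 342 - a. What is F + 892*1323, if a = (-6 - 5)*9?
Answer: 1180998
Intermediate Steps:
a = -99 (a = -11*9 = -99)
F = 882 (F = 2*(342 - 1*(-99)) = 2*(342 + 99) = 2*441 = 882)
F + 892*1323 = 882 + 892*1323 = 882 + 1180116 = 1180998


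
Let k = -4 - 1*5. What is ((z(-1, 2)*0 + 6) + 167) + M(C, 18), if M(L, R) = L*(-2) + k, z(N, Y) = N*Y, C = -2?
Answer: 168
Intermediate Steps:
k = -9 (k = -4 - 5 = -9)
M(L, R) = -9 - 2*L (M(L, R) = L*(-2) - 9 = -2*L - 9 = -9 - 2*L)
((z(-1, 2)*0 + 6) + 167) + M(C, 18) = ((-1*2*0 + 6) + 167) + (-9 - 2*(-2)) = ((-2*0 + 6) + 167) + (-9 + 4) = ((0 + 6) + 167) - 5 = (6 + 167) - 5 = 173 - 5 = 168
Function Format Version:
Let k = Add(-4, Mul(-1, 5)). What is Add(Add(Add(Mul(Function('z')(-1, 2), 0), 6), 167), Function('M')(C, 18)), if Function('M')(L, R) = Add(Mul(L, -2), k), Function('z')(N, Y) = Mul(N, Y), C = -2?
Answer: 168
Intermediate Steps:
k = -9 (k = Add(-4, -5) = -9)
Function('M')(L, R) = Add(-9, Mul(-2, L)) (Function('M')(L, R) = Add(Mul(L, -2), -9) = Add(Mul(-2, L), -9) = Add(-9, Mul(-2, L)))
Add(Add(Add(Mul(Function('z')(-1, 2), 0), 6), 167), Function('M')(C, 18)) = Add(Add(Add(Mul(Mul(-1, 2), 0), 6), 167), Add(-9, Mul(-2, -2))) = Add(Add(Add(Mul(-2, 0), 6), 167), Add(-9, 4)) = Add(Add(Add(0, 6), 167), -5) = Add(Add(6, 167), -5) = Add(173, -5) = 168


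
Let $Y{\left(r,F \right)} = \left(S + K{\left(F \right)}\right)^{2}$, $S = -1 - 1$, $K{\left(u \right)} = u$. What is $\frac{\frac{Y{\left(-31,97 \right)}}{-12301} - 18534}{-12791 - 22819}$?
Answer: $\frac{227995759}{438038610} \approx 0.52049$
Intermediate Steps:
$S = -2$ ($S = -1 - 1 = -2$)
$Y{\left(r,F \right)} = \left(-2 + F\right)^{2}$
$\frac{\frac{Y{\left(-31,97 \right)}}{-12301} - 18534}{-12791 - 22819} = \frac{\frac{\left(-2 + 97\right)^{2}}{-12301} - 18534}{-12791 - 22819} = \frac{95^{2} \left(- \frac{1}{12301}\right) - 18534}{-35610} = \left(9025 \left(- \frac{1}{12301}\right) - 18534\right) \left(- \frac{1}{35610}\right) = \left(- \frac{9025}{12301} - 18534\right) \left(- \frac{1}{35610}\right) = \left(- \frac{227995759}{12301}\right) \left(- \frac{1}{35610}\right) = \frac{227995759}{438038610}$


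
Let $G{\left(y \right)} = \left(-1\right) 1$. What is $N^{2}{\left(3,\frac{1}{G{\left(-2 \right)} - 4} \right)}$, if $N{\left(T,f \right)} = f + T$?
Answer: $\frac{196}{25} \approx 7.84$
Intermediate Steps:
$G{\left(y \right)} = -1$
$N{\left(T,f \right)} = T + f$
$N^{2}{\left(3,\frac{1}{G{\left(-2 \right)} - 4} \right)} = \left(3 + \frac{1}{-1 - 4}\right)^{2} = \left(3 + \frac{1}{-5}\right)^{2} = \left(3 - \frac{1}{5}\right)^{2} = \left(\frac{14}{5}\right)^{2} = \frac{196}{25}$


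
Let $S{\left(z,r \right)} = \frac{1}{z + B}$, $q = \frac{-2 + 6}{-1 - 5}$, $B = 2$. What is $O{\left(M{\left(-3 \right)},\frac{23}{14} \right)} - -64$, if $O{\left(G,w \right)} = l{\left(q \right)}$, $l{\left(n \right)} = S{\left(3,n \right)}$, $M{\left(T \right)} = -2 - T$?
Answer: $\frac{321}{5} \approx 64.2$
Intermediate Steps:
$q = - \frac{2}{3}$ ($q = \frac{4}{-6} = 4 \left(- \frac{1}{6}\right) = - \frac{2}{3} \approx -0.66667$)
$S{\left(z,r \right)} = \frac{1}{2 + z}$ ($S{\left(z,r \right)} = \frac{1}{z + 2} = \frac{1}{2 + z}$)
$l{\left(n \right)} = \frac{1}{5}$ ($l{\left(n \right)} = \frac{1}{2 + 3} = \frac{1}{5}$)
$O{\left(G,w \right)} = \frac{1}{5}$
$O{\left(M{\left(-3 \right)},\frac{23}{14} \right)} - -64 = \frac{1}{5} - -64 = \frac{1}{5} + 64 = \frac{321}{5}$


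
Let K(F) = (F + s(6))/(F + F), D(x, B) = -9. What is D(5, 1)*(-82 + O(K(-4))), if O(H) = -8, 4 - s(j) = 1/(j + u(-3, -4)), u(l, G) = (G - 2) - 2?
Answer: 810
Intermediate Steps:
u(l, G) = -4 + G (u(l, G) = (-2 + G) - 2 = -4 + G)
s(j) = 4 - 1/(-8 + j) (s(j) = 4 - 1/(j + (-4 - 4)) = 4 - 1/(j - 8) = 4 - 1/(-8 + j))
K(F) = (9/2 + F)/(2*F) (K(F) = (F + (-33 + 4*6)/(-8 + 6))/(F + F) = (F + (-33 + 24)/(-2))/((2*F)) = (F - ½*(-9))*(1/(2*F)) = (F + 9/2)*(1/(2*F)) = (9/2 + F)*(1/(2*F)) = (9/2 + F)/(2*F))
D(5, 1)*(-82 + O(K(-4))) = -9*(-82 - 8) = -9*(-90) = 810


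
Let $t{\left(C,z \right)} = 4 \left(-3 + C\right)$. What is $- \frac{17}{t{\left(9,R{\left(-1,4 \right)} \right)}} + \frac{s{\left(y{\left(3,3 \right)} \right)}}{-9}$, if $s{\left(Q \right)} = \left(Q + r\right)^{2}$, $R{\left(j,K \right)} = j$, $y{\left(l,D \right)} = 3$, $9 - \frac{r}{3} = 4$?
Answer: $- \frac{881}{24} \approx -36.708$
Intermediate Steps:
$r = 15$ ($r = 27 - 12 = 15$)
$s{\left(Q \right)} = \left(15 + Q\right)^{2}$ ($s{\left(Q \right)} = \left(Q + 15\right)^{2} = \left(15 + Q\right)^{2}$)
$t{\left(C,z \right)} = -12 + 4 C$
$- \frac{17}{t{\left(9,R{\left(-1,4 \right)} \right)}} + \frac{s{\left(y{\left(3,3 \right)} \right)}}{-9} = - \frac{17}{-12 + 4 \cdot 9} + \frac{\left(15 + 3\right)^{2}}{-9} = - \frac{17}{-12 + 36} + 18^{2} \left(- \frac{1}{9}\right) = - \frac{17}{24} + 324 \left(- \frac{1}{9}\right) = \left(-17\right) \frac{1}{24} - 36 = - \frac{17}{24} - 36 = - \frac{881}{24}$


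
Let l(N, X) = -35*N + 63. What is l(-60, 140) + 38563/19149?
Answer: 41457850/19149 ≈ 2165.0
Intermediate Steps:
l(N, X) = 63 - 35*N
l(-60, 140) + 38563/19149 = (63 - 35*(-60)) + 38563/19149 = (63 + 2100) + 38563*(1/19149) = 2163 + 38563/19149 = 41457850/19149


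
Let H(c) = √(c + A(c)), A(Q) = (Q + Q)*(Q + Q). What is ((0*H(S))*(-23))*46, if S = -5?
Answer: 0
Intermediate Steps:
A(Q) = 4*Q² (A(Q) = (2*Q)*(2*Q) = 4*Q²)
H(c) = √(c + 4*c²)
((0*H(S))*(-23))*46 = ((0*√(-5*(1 + 4*(-5))))*(-23))*46 = ((0*√(-5*(1 - 20)))*(-23))*46 = ((0*√(-5*(-19)))*(-23))*46 = ((0*√95)*(-23))*46 = (0*(-23))*46 = 0*46 = 0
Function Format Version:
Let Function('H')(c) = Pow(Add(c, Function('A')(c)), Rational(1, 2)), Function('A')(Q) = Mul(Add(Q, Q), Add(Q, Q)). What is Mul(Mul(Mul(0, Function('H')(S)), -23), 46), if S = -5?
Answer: 0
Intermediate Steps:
Function('A')(Q) = Mul(4, Pow(Q, 2)) (Function('A')(Q) = Mul(Mul(2, Q), Mul(2, Q)) = Mul(4, Pow(Q, 2)))
Function('H')(c) = Pow(Add(c, Mul(4, Pow(c, 2))), Rational(1, 2))
Mul(Mul(Mul(0, Function('H')(S)), -23), 46) = Mul(Mul(Mul(0, Pow(Mul(-5, Add(1, Mul(4, -5))), Rational(1, 2))), -23), 46) = Mul(Mul(Mul(0, Pow(Mul(-5, Add(1, -20)), Rational(1, 2))), -23), 46) = Mul(Mul(Mul(0, Pow(Mul(-5, -19), Rational(1, 2))), -23), 46) = Mul(Mul(Mul(0, Pow(95, Rational(1, 2))), -23), 46) = Mul(Mul(0, -23), 46) = Mul(0, 46) = 0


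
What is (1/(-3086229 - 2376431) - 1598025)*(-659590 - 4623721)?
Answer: 46120490327578444811/5462660 ≈ 8.4429e+12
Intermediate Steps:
(1/(-3086229 - 2376431) - 1598025)*(-659590 - 4623721) = (1/(-5462660) - 1598025)*(-5283311) = (-1/5462660 - 1598025)*(-5283311) = -8729467246501/5462660*(-5283311) = 46120490327578444811/5462660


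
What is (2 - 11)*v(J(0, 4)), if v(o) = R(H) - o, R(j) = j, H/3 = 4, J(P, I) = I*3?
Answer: 0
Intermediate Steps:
J(P, I) = 3*I
H = 12 (H = 3*4 = 12)
v(o) = 12 - o
(2 - 11)*v(J(0, 4)) = (2 - 11)*(12 - 3*4) = -9*(12 - 1*12) = -9*(12 - 12) = -9*0 = 0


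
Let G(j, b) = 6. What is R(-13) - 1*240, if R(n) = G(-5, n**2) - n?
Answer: -221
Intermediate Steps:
R(n) = 6 - n
R(-13) - 1*240 = (6 - 1*(-13)) - 1*240 = (6 + 13) - 240 = 19 - 240 = -221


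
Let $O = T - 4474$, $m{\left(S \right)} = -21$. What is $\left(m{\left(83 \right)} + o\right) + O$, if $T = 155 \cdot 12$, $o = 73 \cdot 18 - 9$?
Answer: $-1330$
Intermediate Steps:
$o = 1305$ ($o = 1314 - 9 = 1305$)
$T = 1860$
$O = -2614$ ($O = 1860 - 4474 = -2614$)
$\left(m{\left(83 \right)} + o\right) + O = \left(-21 + 1305\right) - 2614 = 1284 - 2614 = -1330$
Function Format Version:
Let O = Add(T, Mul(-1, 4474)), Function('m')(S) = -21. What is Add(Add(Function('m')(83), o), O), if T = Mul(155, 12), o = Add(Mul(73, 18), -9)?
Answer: -1330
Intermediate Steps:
o = 1305 (o = Add(1314, -9) = 1305)
T = 1860
O = -2614 (O = Add(1860, Mul(-1, 4474)) = Add(1860, -4474) = -2614)
Add(Add(Function('m')(83), o), O) = Add(Add(-21, 1305), -2614) = Add(1284, -2614) = -1330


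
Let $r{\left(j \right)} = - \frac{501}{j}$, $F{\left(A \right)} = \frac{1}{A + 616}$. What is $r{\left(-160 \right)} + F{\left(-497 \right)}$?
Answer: $\frac{59779}{19040} \approx 3.1397$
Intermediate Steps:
$F{\left(A \right)} = \frac{1}{616 + A}$
$r{\left(-160 \right)} + F{\left(-497 \right)} = - \frac{501}{-160} + \frac{1}{616 - 497} = \left(-501\right) \left(- \frac{1}{160}\right) + \frac{1}{119} = \frac{501}{160} + \frac{1}{119} = \frac{59779}{19040}$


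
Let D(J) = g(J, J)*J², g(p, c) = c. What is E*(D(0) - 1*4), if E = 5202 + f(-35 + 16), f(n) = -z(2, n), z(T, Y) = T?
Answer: -20800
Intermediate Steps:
f(n) = -2 (f(n) = -1*2 = -2)
D(J) = J³ (D(J) = J*J² = J³)
E = 5200 (E = 5202 - 2 = 5200)
E*(D(0) - 1*4) = 5200*(0³ - 1*4) = 5200*(0 - 4) = 5200*(-4) = -20800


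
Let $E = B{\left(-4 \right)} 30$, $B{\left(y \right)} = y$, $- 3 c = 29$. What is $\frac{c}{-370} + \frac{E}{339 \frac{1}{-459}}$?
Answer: $\frac{20382877}{125430} \approx 162.5$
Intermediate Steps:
$c = - \frac{29}{3}$ ($c = \left(- \frac{1}{3}\right) 29 = - \frac{29}{3} \approx -9.6667$)
$E = -120$ ($E = \left(-4\right) 30 = -120$)
$\frac{c}{-370} + \frac{E}{339 \frac{1}{-459}} = - \frac{29}{3 \left(-370\right)} - \frac{120}{339 \frac{1}{-459}} = \left(- \frac{29}{3}\right) \left(- \frac{1}{370}\right) - \frac{120}{339 \left(- \frac{1}{459}\right)} = \frac{29}{1110} - \frac{120}{- \frac{113}{153}} = \frac{29}{1110} - - \frac{18360}{113} = \frac{29}{1110} + \frac{18360}{113} = \frac{20382877}{125430}$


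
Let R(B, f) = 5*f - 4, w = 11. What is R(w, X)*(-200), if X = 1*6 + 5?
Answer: -10200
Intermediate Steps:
X = 11 (X = 6 + 5 = 11)
R(B, f) = -4 + 5*f
R(w, X)*(-200) = (-4 + 5*11)*(-200) = (-4 + 55)*(-200) = 51*(-200) = -10200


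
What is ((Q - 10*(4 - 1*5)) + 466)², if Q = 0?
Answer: 226576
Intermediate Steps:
((Q - 10*(4 - 1*5)) + 466)² = ((0 - 10*(4 - 1*5)) + 466)² = ((0 - 10*(4 - 5)) + 466)² = ((0 - 10*(-1)) + 466)² = ((0 + 10) + 466)² = (10 + 466)² = 476² = 226576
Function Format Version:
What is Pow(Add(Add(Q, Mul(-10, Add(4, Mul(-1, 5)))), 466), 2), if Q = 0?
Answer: 226576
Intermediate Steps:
Pow(Add(Add(Q, Mul(-10, Add(4, Mul(-1, 5)))), 466), 2) = Pow(Add(Add(0, Mul(-10, Add(4, Mul(-1, 5)))), 466), 2) = Pow(Add(Add(0, Mul(-10, Add(4, -5))), 466), 2) = Pow(Add(Add(0, Mul(-10, -1)), 466), 2) = Pow(Add(Add(0, 10), 466), 2) = Pow(Add(10, 466), 2) = Pow(476, 2) = 226576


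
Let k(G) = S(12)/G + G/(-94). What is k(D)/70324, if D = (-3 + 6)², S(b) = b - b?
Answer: -9/6610456 ≈ -1.3615e-6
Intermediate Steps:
S(b) = 0
D = 9 (D = 3² = 9)
k(G) = -G/94 (k(G) = 0/G + G/(-94) = 0 + G*(-1/94) = 0 - G/94 = -G/94)
k(D)/70324 = -1/94*9/70324 = -9/94*1/70324 = -9/6610456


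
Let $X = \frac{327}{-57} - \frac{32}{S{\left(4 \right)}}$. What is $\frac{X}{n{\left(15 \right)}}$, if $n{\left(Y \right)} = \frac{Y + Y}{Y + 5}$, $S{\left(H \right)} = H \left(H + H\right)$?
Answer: $- \frac{256}{57} \approx -4.4912$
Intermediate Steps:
$S{\left(H \right)} = 2 H^{2}$ ($S{\left(H \right)} = H 2 H = 2 H^{2}$)
$n{\left(Y \right)} = \frac{2 Y}{5 + Y}$
$X = - \frac{128}{19}$ ($X = \frac{327}{-57} - \frac{32}{2 \cdot 4^{2}} = 327 \left(- \frac{1}{57}\right) - \frac{32}{2 \cdot 16} = - \frac{109}{19} - \frac{32}{32} = - \frac{109}{19} - 1 = - \frac{128}{19} \approx -6.7368$)
$\frac{X}{n{\left(15 \right)}} = - \frac{128}{19 \cdot 2 \cdot 15 \frac{1}{5 + 15}} = - \frac{128}{19 \cdot 2 \cdot 15 \cdot \frac{1}{20}} = - \frac{128}{19 \cdot \frac{3}{2}} = \left(- \frac{128}{19}\right) \frac{2}{3} = - \frac{256}{57}$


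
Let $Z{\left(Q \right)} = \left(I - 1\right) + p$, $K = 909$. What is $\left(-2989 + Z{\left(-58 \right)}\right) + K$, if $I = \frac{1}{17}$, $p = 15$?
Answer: $- \frac{35121}{17} \approx -2065.9$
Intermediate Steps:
$I = \frac{1}{17} \approx 0.058824$
$Z{\left(Q \right)} = \frac{239}{17}$ ($Z{\left(Q \right)} = \left(\frac{1}{17} - 1\right) + 15 = - \frac{16}{17} + 15 = \frac{239}{17}$)
$\left(-2989 + Z{\left(-58 \right)}\right) + K = \left(-2989 + \frac{239}{17}\right) + 909 = - \frac{50574}{17} + 909 = - \frac{35121}{17}$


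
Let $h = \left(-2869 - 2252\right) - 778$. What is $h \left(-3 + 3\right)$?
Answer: $0$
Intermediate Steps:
$h = -5899$ ($h = -5121 - 778 = -5899$)
$h \left(-3 + 3\right) = - 5899 \left(-3 + 3\right) = \left(-5899\right) 0 = 0$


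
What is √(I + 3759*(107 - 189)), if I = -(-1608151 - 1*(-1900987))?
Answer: 3*I*√66786 ≈ 775.29*I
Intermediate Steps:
I = -292836 (I = -(-1608151 + 1900987) = -1*292836 = -292836)
√(I + 3759*(107 - 189)) = √(-292836 + 3759*(107 - 189)) = √(-292836 + 3759*(-82)) = √(-292836 - 308238) = √(-601074) = 3*I*√66786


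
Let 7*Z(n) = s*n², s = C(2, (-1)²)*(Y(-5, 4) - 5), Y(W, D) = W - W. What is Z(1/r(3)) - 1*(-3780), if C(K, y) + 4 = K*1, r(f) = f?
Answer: 238150/63 ≈ 3780.2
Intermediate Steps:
Y(W, D) = 0
C(K, y) = -4 + K (C(K, y) = -4 + K*1 = -4 + K)
s = 10 (s = (-4 + 2)*(0 - 5) = -2*(-5) = 10)
Z(n) = 10*n²/7 (Z(n) = (10*n²)/7 = 10*n²/7)
Z(1/r(3)) - 1*(-3780) = 10*(1/3)²/7 - 1*(-3780) = 10*(⅓)²/7 + 3780 = (10/7)*(⅑) + 3780 = 10/63 + 3780 = 238150/63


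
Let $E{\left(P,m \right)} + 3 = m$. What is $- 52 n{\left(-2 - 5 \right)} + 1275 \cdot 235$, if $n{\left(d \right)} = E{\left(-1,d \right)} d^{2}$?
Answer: $325105$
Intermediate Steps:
$E{\left(P,m \right)} = -3 + m$
$n{\left(d \right)} = d^{2} \left(-3 + d\right)$ ($n{\left(d \right)} = \left(-3 + d\right) d^{2} = d^{2} \left(-3 + d\right)$)
$- 52 n{\left(-2 - 5 \right)} + 1275 \cdot 235 = - 52 \left(-2 - 5\right)^{2} \left(-3 - 7\right) + 1275 \cdot 235 = - 52 \left(-2 - 5\right)^{2} \left(-3 - 7\right) + 299625 = - 52 \left(-7\right)^{2} \left(-3 - 7\right) + 299625 = - 52 \cdot 49 \left(-10\right) + 299625 = \left(-52\right) \left(-490\right) + 299625 = 25480 + 299625 = 325105$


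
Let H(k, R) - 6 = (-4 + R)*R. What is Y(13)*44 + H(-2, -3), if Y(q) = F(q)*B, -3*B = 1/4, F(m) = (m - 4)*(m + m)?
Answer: -831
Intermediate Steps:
H(k, R) = 6 + R*(-4 + R) (H(k, R) = 6 + (-4 + R)*R = 6 + R*(-4 + R))
F(m) = 2*m*(-4 + m) (F(m) = (-4 + m)*(2*m) = 2*m*(-4 + m))
B = -1/12 (B = -⅓/4 = -⅓*¼ = -1/12 ≈ -0.083333)
Y(q) = -q*(-4 + q)/6 (Y(q) = (2*q*(-4 + q))*(-1/12) = -q*(-4 + q)/6)
Y(13)*44 + H(-2, -3) = ((⅙)*13*(4 - 1*13))*44 + (6 + (-3)² - 4*(-3)) = ((⅙)*13*(4 - 13))*44 + (6 + 9 + 12) = ((⅙)*13*(-9))*44 + 27 = -39/2*44 + 27 = -858 + 27 = -831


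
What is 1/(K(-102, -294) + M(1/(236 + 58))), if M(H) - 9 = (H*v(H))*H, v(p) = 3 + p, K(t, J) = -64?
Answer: -25412184/1397669237 ≈ -0.018182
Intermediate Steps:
M(H) = 9 + H**2*(3 + H) (M(H) = 9 + (H*(3 + H))*H = 9 + H**2*(3 + H))
1/(K(-102, -294) + M(1/(236 + 58))) = 1/(-64 + (9 + (1/(236 + 58))**2*(3 + 1/(236 + 58)))) = 1/(-64 + (9 + (1/294)**2*(3 + 1/294))) = 1/(-64 + (9 + (1/86436)*(883/294))) = 1/(-64 + (9 + 883/25412184)) = 1/(-64 + 228710539/25412184) = 1/(-1397669237/25412184) = -25412184/1397669237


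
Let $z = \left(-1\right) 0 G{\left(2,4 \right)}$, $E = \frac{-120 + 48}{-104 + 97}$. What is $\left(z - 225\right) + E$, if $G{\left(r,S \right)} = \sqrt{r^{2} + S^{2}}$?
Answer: $- \frac{1503}{7} \approx -214.71$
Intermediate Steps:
$E = \frac{72}{7}$ ($E = - \frac{72}{-7} = \left(-72\right) \left(- \frac{1}{7}\right) = \frac{72}{7} \approx 10.286$)
$G{\left(r,S \right)} = \sqrt{S^{2} + r^{2}}$
$z = 0$ ($z = \left(-1\right) 0 \sqrt{4^{2} + 2^{2}} = 0 \sqrt{16 + 4} = 0 \sqrt{20} = 0 \cdot 2 \sqrt{5} = 0$)
$\left(z - 225\right) + E = \left(0 - 225\right) + \frac{72}{7} = -225 + \frac{72}{7} = - \frac{1503}{7}$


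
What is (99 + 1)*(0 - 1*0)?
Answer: 0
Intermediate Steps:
(99 + 1)*(0 - 1*0) = 100*(0 + 0) = 100*0 = 0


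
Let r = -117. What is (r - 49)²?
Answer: 27556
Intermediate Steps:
(r - 49)² = (-117 - 49)² = (-166)² = 27556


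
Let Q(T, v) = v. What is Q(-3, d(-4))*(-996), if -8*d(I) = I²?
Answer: 1992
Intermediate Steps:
d(I) = -I²/8
Q(-3, d(-4))*(-996) = -⅛*(-4)²*(-996) = -⅛*16*(-996) = -2*(-996) = 1992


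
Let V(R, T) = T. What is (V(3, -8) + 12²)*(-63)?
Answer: -8568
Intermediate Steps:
(V(3, -8) + 12²)*(-63) = (-8 + 12²)*(-63) = (-8 + 144)*(-63) = 136*(-63) = -8568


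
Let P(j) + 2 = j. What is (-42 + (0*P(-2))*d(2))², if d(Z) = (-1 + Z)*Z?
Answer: 1764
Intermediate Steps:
P(j) = -2 + j
d(Z) = Z*(-1 + Z)
(-42 + (0*P(-2))*d(2))² = (-42 + (0*(-2 - 2))*(2*(-1 + 2)))² = (-42 + (0*(-4))*(2*1))² = (-42 + 0*2)² = (-42 + 0)² = (-42)² = 1764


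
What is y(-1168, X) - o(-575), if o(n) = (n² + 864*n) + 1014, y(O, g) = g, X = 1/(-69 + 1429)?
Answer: 224618961/1360 ≈ 1.6516e+5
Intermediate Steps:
X = 1/1360 ≈ 0.00073529
o(n) = 1014 + n² + 864*n
y(-1168, X) - o(-575) = 1/1360 - (1014 + (-575)² + 864*(-575)) = 1/1360 - (1014 + 330625 - 496800) = 1/1360 - 1*(-165161) = 1/1360 + 165161 = 224618961/1360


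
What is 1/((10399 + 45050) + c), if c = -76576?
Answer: -1/21127 ≈ -4.7333e-5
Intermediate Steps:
1/((10399 + 45050) + c) = 1/((10399 + 45050) - 76576) = 1/(55449 - 76576) = 1/(-21127) = -1/21127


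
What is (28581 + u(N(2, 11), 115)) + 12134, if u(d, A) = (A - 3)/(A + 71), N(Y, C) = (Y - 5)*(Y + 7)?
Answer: 3786551/93 ≈ 40716.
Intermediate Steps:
N(Y, C) = (-5 + Y)*(7 + Y)
u(d, A) = (-3 + A)/(71 + A)
(28581 + u(N(2, 11), 115)) + 12134 = (28581 + (-3 + 115)/(71 + 115)) + 12134 = (28581 + 112/186) + 12134 = (28581 + (1/186)*112) + 12134 = (28581 + 56/93) + 12134 = 2658089/93 + 12134 = 3786551/93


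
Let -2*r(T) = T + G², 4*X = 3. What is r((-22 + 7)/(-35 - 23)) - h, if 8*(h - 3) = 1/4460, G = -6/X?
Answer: -36349029/1034720 ≈ -35.129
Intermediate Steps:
X = ¾ (X = (¼)*3 = ¾ ≈ 0.75000)
G = -8 (G = -6/¾ = -6*4/3 = -8)
r(T) = -32 - T/2 (r(T) = -(T + (-8)²)/2 = -(T + 64)/2 = -(64 + T)/2 = -32 - T/2)
h = 107041/35680 (h = 3 + (⅛)/4460 = 3 + (⅛)*(1/4460) = 3 + 1/35680 = 107041/35680 ≈ 3.0000)
r((-22 + 7)/(-35 - 23)) - h = (-32 - (-22 + 7)/(2*(-35 - 23))) - 1*107041/35680 = (-32 - (-15)/(2*(-58))) - 107041/35680 = (-32 - (-15)*(-1)/(2*58)) - 107041/35680 = (-32 - ½*15/58) - 107041/35680 = (-32 - 15/116) - 107041/35680 = -3727/116 - 107041/35680 = -36349029/1034720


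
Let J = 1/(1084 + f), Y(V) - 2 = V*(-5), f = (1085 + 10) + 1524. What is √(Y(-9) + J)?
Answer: 3*√135366/161 ≈ 6.8557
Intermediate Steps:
f = 2619 (f = 1095 + 1524 = 2619)
Y(V) = 2 - 5*V (Y(V) = 2 + V*(-5) = 2 - 5*V)
J = 1/3703 (J = 1/(1084 + 2619) = 1/3703 ≈ 0.00027005)
√(Y(-9) + J) = √((2 - 5*(-9)) + 1/3703) = √((2 + 45) + 1/3703) = √(47 + 1/3703) = √(174042/3703) = 3*√135366/161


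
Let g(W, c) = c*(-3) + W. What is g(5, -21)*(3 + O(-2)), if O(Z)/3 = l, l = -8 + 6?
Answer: -204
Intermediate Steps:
l = -2
O(Z) = -6 (O(Z) = 3*(-2) = -6)
g(W, c) = W - 3*c (g(W, c) = -3*c + W = W - 3*c)
g(5, -21)*(3 + O(-2)) = (5 - 3*(-21))*(3 - 6) = (5 + 63)*(-3) = 68*(-3) = -204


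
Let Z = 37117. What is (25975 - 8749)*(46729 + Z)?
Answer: 1444331196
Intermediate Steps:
(25975 - 8749)*(46729 + Z) = (25975 - 8749)*(46729 + 37117) = 17226*83846 = 1444331196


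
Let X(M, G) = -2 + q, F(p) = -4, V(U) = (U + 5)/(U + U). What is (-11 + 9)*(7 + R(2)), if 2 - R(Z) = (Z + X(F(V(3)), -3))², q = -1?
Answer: -16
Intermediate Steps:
V(U) = (5 + U)/(2*U) (V(U) = (5 + U)/((2*U)) = (5 + U)*(1/(2*U)) = (5 + U)/(2*U))
X(M, G) = -3 (X(M, G) = -2 - 1 = -3)
R(Z) = 2 - (-3 + Z)² (R(Z) = 2 - (Z - 3)² = 2 - (-3 + Z)²)
(-11 + 9)*(7 + R(2)) = (-11 + 9)*(7 + (2 - (-3 + 2)²)) = -2*(7 + (2 - 1*(-1)²)) = -2*(7 + (2 - 1*1)) = -2*(7 + (2 - 1)) = -2*(7 + 1) = -2*8 = -16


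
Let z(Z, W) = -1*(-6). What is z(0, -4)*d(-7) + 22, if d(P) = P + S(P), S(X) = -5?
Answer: -50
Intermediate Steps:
z(Z, W) = 6
d(P) = -5 + P (d(P) = P - 5 = -5 + P)
z(0, -4)*d(-7) + 22 = 6*(-5 - 7) + 22 = 6*(-12) + 22 = -72 + 22 = -50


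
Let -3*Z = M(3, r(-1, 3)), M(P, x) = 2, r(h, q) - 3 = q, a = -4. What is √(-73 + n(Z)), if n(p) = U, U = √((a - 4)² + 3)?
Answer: √(-73 + √67) ≈ 8.0508*I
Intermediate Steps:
r(h, q) = 3 + q
Z = -⅔ (Z = -⅓*2 = -⅔ ≈ -0.66667)
U = √67 (U = √((-4 - 4)² + 3) = √((-8)² + 3) = √(64 + 3) = √67 ≈ 8.1853)
n(p) = √67
√(-73 + n(Z)) = √(-73 + √67)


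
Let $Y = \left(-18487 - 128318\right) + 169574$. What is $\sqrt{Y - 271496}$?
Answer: $i \sqrt{248727} \approx 498.73 i$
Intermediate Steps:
$Y = 22769$ ($Y = -146805 + 169574 = 22769$)
$\sqrt{Y - 271496} = \sqrt{22769 - 271496} = \sqrt{-248727} = i \sqrt{248727}$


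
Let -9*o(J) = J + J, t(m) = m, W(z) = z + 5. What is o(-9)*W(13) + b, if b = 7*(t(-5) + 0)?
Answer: 1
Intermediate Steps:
W(z) = 5 + z
o(J) = -2*J/9 (o(J) = -(J + J)/9 = -2*J/9)
b = -35 (b = 7*(-5 + 0) = 7*(-5) = -35)
o(-9)*W(13) + b = (-2/9*(-9))*(5 + 13) - 35 = 2*18 - 35 = 36 - 35 = 1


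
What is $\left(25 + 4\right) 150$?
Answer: $4350$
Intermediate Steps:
$\left(25 + 4\right) 150 = 29 \cdot 150 = 4350$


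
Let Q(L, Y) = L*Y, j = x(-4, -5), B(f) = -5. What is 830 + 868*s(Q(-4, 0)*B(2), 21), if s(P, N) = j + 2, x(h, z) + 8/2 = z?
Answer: -5246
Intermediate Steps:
x(h, z) = -4 + z
j = -9 (j = -4 - 5 = -9)
s(P, N) = -7 (s(P, N) = -9 + 2 = -7)
830 + 868*s(Q(-4, 0)*B(2), 21) = 830 + 868*(-7) = 830 - 6076 = -5246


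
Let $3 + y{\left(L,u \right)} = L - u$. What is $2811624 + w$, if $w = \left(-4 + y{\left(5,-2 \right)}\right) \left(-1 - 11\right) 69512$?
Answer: $2811624$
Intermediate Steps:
$y{\left(L,u \right)} = -3 + L - u$ ($y{\left(L,u \right)} = -3 + \left(L - u\right) = -3 + L - u$)
$w = 0$ ($w = \left(-4 - -4\right) \left(-1 - 11\right) 69512 = \left(-4 + \left(-3 + 5 + 2\right)\right) \left(-12\right) 69512 = \left(-4 + 4\right) \left(-12\right) 69512 = 0 \left(-12\right) 69512 = 0 \cdot 69512 = 0$)
$2811624 + w = 2811624 + 0 = 2811624$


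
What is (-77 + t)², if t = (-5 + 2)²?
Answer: 4624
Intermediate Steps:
t = 9 (t = (-3)² = 9)
(-77 + t)² = (-77 + 9)² = (-68)² = 4624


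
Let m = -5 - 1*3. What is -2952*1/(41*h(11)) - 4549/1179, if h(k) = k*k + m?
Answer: -598925/133227 ≈ -4.4955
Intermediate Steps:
m = -8 (m = -5 - 3 = -8)
h(k) = -8 + k**2 (h(k) = k*k - 8 = k**2 - 8 = -8 + k**2)
-2952*1/(41*h(11)) - 4549/1179 = -2952*1/(41*(-8 + 11**2)) - 4549/1179 = -2952*1/(41*(-8 + 121)) - 4549*1/1179 = -2952/(41*113) - 4549/1179 = -2952/4633 - 4549/1179 = -2952*1/4633 - 4549/1179 = -72/113 - 4549/1179 = -598925/133227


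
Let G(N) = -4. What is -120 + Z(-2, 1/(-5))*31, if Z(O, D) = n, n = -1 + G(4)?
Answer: -275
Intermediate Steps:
n = -5 (n = -1 - 4 = -5)
Z(O, D) = -5
-120 + Z(-2, 1/(-5))*31 = -120 - 5*31 = -120 - 155 = -275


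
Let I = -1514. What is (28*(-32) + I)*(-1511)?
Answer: 3641510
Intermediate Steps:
(28*(-32) + I)*(-1511) = (28*(-32) - 1514)*(-1511) = (-896 - 1514)*(-1511) = -2410*(-1511) = 3641510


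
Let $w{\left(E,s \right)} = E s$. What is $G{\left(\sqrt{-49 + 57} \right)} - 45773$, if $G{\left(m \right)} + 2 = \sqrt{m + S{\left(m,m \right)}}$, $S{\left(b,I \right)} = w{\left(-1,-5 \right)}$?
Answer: $-45775 + \sqrt{5 + 2 \sqrt{2}} \approx -45772.0$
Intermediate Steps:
$S{\left(b,I \right)} = 5$ ($S{\left(b,I \right)} = \left(-1\right) \left(-5\right) = 5$)
$G{\left(m \right)} = -2 + \sqrt{5 + m}$ ($G{\left(m \right)} = -2 + \sqrt{m + 5} = -2 + \sqrt{5 + m}$)
$G{\left(\sqrt{-49 + 57} \right)} - 45773 = \left(-2 + \sqrt{5 + \sqrt{-49 + 57}}\right) - 45773 = \left(-2 + \sqrt{5 + \sqrt{8}}\right) - 45773 = \left(-2 + \sqrt{5 + 2 \sqrt{2}}\right) - 45773 = -45775 + \sqrt{5 + 2 \sqrt{2}}$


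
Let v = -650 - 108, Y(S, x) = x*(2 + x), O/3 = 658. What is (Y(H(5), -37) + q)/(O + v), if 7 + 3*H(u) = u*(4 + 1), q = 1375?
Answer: 1335/608 ≈ 2.1957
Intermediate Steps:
O = 1974 (O = 3*658 = 1974)
H(u) = -7/3 + 5*u/3 (H(u) = -7/3 + (u*(4 + 1))/3 = -7/3 + (u*5)/3 = -7/3 + (5*u)/3 = -7/3 + 5*u/3)
v = -758
(Y(H(5), -37) + q)/(O + v) = (-37*(2 - 37) + 1375)/(1974 - 758) = (-37*(-35) + 1375)/1216 = (1295 + 1375)/1216 = (1/1216)*2670 = 1335/608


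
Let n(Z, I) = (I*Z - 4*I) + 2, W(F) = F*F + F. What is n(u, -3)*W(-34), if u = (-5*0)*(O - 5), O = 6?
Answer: 15708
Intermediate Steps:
W(F) = F + F**2 (W(F) = F**2 + F = F + F**2)
u = 0 (u = (-5*0)*(6 - 5) = 0*1 = 0)
n(Z, I) = 2 - 4*I + I*Z (n(Z, I) = (-4*I + I*Z) + 2 = 2 - 4*I + I*Z)
n(u, -3)*W(-34) = (2 - 4*(-3) - 3*0)*(-34*(1 - 34)) = (2 + 12 + 0)*(-34*(-33)) = 14*1122 = 15708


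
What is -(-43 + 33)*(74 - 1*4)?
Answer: 700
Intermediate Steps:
-(-43 + 33)*(74 - 1*4) = -(-10)*(74 - 4) = -(-10)*70 = -1*(-700) = 700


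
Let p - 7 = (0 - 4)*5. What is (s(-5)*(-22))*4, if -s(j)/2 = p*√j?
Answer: -2288*I*√5 ≈ -5116.1*I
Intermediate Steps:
p = -13 (p = 7 + (0 - 4)*5 = 7 - 4*5 = 7 - 20 = -13)
s(j) = 26*√j (s(j) = -(-26)*√j = 26*√j)
(s(-5)*(-22))*4 = ((26*√(-5))*(-22))*4 = ((26*(I*√5))*(-22))*4 = ((26*I*√5)*(-22))*4 = -572*I*√5*4 = -2288*I*√5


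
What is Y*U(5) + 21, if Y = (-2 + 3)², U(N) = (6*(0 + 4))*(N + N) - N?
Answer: 256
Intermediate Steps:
U(N) = 47*N (U(N) = (6*4)*(2*N) - N = 24*(2*N) - N = 48*N - N = 47*N)
Y = 1 (Y = 1² = 1)
Y*U(5) + 21 = 1*(47*5) + 21 = 1*235 + 21 = 235 + 21 = 256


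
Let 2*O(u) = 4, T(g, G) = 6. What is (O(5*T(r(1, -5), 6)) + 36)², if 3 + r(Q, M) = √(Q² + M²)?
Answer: 1444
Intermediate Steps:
r(Q, M) = -3 + √(M² + Q²) (r(Q, M) = -3 + √(Q² + M²) = -3 + √(M² + Q²))
O(u) = 2 (O(u) = (½)*4 = 2)
(O(5*T(r(1, -5), 6)) + 36)² = (2 + 36)² = 38² = 1444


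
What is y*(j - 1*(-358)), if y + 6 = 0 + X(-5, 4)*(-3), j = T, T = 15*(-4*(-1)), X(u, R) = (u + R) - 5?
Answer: 5016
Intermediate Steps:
X(u, R) = -5 + R + u (X(u, R) = (R + u) - 5 = -5 + R + u)
T = 60 (T = 15*4 = 60)
j = 60
y = 12 (y = -6 + (0 + (-5 + 4 - 5)*(-3)) = -6 + (0 - 6*(-3)) = -6 + (0 + 18) = -6 + 18 = 12)
y*(j - 1*(-358)) = 12*(60 - 1*(-358)) = 12*(60 + 358) = 12*418 = 5016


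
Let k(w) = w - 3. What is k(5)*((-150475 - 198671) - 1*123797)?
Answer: -945886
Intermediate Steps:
k(w) = -3 + w
k(5)*((-150475 - 198671) - 1*123797) = (-3 + 5)*((-150475 - 198671) - 1*123797) = 2*(-349146 - 123797) = 2*(-472943) = -945886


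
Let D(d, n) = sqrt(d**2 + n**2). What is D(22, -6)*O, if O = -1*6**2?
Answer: -72*sqrt(130) ≈ -820.93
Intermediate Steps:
O = -36 (O = -1*36 = -36)
D(22, -6)*O = sqrt(22**2 + (-6)**2)*(-36) = sqrt(484 + 36)*(-36) = sqrt(520)*(-36) = (2*sqrt(130))*(-36) = -72*sqrt(130)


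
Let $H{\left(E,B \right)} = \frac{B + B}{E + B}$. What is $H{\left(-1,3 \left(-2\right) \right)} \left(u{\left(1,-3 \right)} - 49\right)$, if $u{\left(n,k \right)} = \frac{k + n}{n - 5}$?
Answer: $- \frac{582}{7} \approx -83.143$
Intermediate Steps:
$u{\left(n,k \right)} = \frac{k + n}{-5 + n}$ ($u{\left(n,k \right)} = \frac{k + n}{n - 5} = \frac{k + n}{-5 + n}$)
$H{\left(E,B \right)} = \frac{2 B}{B + E}$
$H{\left(-1,3 \left(-2\right) \right)} \left(u{\left(1,-3 \right)} - 49\right) = \frac{2 \cdot 3 \left(-2\right)}{3 \left(-2\right) - 1} \left(\frac{-3 + 1}{-5 + 1} - 49\right) = 2 \left(-6\right) \frac{1}{-6 - 1} \left(\frac{1}{-4} \left(-2\right) - 49\right) = 2 \left(-6\right) \frac{1}{-7} \left(\left(- \frac{1}{4}\right) \left(-2\right) - 49\right) = 2 \left(-6\right) \left(- \frac{1}{7}\right) \left(\frac{1}{2} - 49\right) = \frac{12}{7} \left(- \frac{97}{2}\right) = - \frac{582}{7}$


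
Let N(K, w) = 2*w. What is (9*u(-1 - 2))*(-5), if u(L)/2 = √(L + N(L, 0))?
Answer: -90*I*√3 ≈ -155.88*I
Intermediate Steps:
u(L) = 2*√L (u(L) = 2*√(L + 2*0) = 2*√(L + 0) = 2*√L)
(9*u(-1 - 2))*(-5) = (9*(2*√(-1 - 2)))*(-5) = (9*(2*√(-3)))*(-5) = (9*(2*(I*√3)))*(-5) = (9*(2*I*√3))*(-5) = (18*I*√3)*(-5) = -90*I*√3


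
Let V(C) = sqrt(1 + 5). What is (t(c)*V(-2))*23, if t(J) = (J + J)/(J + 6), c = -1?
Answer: -46*sqrt(6)/5 ≈ -22.535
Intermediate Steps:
V(C) = sqrt(6)
t(J) = 2*J/(6 + J) (t(J) = (2*J)/(6 + J) = 2*J/(6 + J))
(t(c)*V(-2))*23 = ((2*(-1)/(6 - 1))*sqrt(6))*23 = ((2*(-1)/5)*sqrt(6))*23 = ((2*(-1)*(1/5))*sqrt(6))*23 = -2*sqrt(6)/5*23 = -46*sqrt(6)/5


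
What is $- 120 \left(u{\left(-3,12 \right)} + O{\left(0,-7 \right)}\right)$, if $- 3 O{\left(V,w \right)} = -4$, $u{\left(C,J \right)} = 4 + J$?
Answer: $-2080$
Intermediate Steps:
$O{\left(V,w \right)} = \frac{4}{3}$ ($O{\left(V,w \right)} = \left(- \frac{1}{3}\right) \left(-4\right) = \frac{4}{3}$)
$- 120 \left(u{\left(-3,12 \right)} + O{\left(0,-7 \right)}\right) = - 120 \left(\left(4 + 12\right) + \frac{4}{3}\right) = - 120 \left(16 + \frac{4}{3}\right) = \left(-120\right) \frac{52}{3} = -2080$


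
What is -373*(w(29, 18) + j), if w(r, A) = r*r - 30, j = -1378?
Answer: 211491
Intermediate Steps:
w(r, A) = -30 + r² (w(r, A) = r² - 30 = -30 + r²)
-373*(w(29, 18) + j) = -373*((-30 + 29²) - 1378) = -373*((-30 + 841) - 1378) = -373*(811 - 1378) = -373*(-567) = 211491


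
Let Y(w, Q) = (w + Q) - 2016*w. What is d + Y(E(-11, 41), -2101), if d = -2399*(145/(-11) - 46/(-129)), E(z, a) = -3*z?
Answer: -53678323/1419 ≈ -37828.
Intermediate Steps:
Y(w, Q) = Q - 2015*w (Y(w, Q) = (Q + w) - 2016*w = Q - 2015*w)
d = 43659401/1419 (d = -2399*(145*(-1/11) - 46*(-1/129)) = -2399*(-145/11 + 46/129) = -2399*(-18199/1419) = 43659401/1419 ≈ 30768.)
d + Y(E(-11, 41), -2101) = 43659401/1419 + (-2101 - (-6045)*(-11)) = 43659401/1419 + (-2101 - 2015*33) = 43659401/1419 + (-2101 - 66495) = 43659401/1419 - 68596 = -53678323/1419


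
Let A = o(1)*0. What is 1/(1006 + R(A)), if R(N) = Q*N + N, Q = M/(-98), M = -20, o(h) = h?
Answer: 1/1006 ≈ 0.00099404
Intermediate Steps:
Q = 10/49 (Q = -20/(-98) = -20*(-1/98) = 10/49 ≈ 0.20408)
A = 0 (A = 1*0 = 0)
R(N) = 59*N/49 (R(N) = 10*N/49 + N = 59*N/49)
1/(1006 + R(A)) = 1/(1006 + (59/49)*0) = 1/(1006 + 0) = 1/1006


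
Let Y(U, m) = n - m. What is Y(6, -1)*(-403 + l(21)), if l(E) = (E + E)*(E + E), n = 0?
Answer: 1361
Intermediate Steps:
Y(U, m) = -m (Y(U, m) = 0 - m = -m)
l(E) = 4*E² (l(E) = (2*E)*(2*E) = 4*E²)
Y(6, -1)*(-403 + l(21)) = (-1*(-1))*(-403 + 4*21²) = 1*(-403 + 4*441) = 1*(-403 + 1764) = 1*1361 = 1361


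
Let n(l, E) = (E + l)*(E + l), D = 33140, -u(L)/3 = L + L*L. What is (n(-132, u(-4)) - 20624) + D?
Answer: 40740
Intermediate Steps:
u(L) = -3*L - 3*L**2 (u(L) = -3*(L + L*L) = -3*(L + L**2) = -3*L - 3*L**2)
n(l, E) = (E + l)**2
(n(-132, u(-4)) - 20624) + D = ((-3*(-4)*(1 - 4) - 132)**2 - 20624) + 33140 = ((-3*(-4)*(-3) - 132)**2 - 20624) + 33140 = ((-36 - 132)**2 - 20624) + 33140 = ((-168)**2 - 20624) + 33140 = (28224 - 20624) + 33140 = 7600 + 33140 = 40740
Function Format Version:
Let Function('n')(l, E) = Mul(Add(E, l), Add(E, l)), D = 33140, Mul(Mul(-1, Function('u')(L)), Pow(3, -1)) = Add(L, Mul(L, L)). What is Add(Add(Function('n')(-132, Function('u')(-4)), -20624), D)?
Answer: 40740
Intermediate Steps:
Function('u')(L) = Add(Mul(-3, L), Mul(-3, Pow(L, 2))) (Function('u')(L) = Mul(-3, Add(L, Mul(L, L))) = Mul(-3, Add(L, Pow(L, 2))) = Add(Mul(-3, L), Mul(-3, Pow(L, 2))))
Function('n')(l, E) = Pow(Add(E, l), 2)
Add(Add(Function('n')(-132, Function('u')(-4)), -20624), D) = Add(Add(Pow(Add(Mul(-3, -4, Add(1, -4)), -132), 2), -20624), 33140) = Add(Add(Pow(Add(Mul(-3, -4, -3), -132), 2), -20624), 33140) = Add(Add(Pow(Add(-36, -132), 2), -20624), 33140) = Add(Add(Pow(-168, 2), -20624), 33140) = Add(Add(28224, -20624), 33140) = Add(7600, 33140) = 40740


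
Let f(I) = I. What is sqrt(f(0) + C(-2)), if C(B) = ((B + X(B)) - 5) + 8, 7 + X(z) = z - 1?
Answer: 3*I ≈ 3.0*I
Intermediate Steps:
X(z) = -8 + z (X(z) = -7 + (z - 1) = -7 + (-1 + z) = -8 + z)
C(B) = -5 + 2*B (C(B) = ((B + (-8 + B)) - 5) + 8 = ((-8 + 2*B) - 5) + 8 = (-13 + 2*B) + 8 = -5 + 2*B)
sqrt(f(0) + C(-2)) = sqrt(0 + (-5 + 2*(-2))) = sqrt(0 + (-5 - 4)) = sqrt(0 - 9) = sqrt(-9) = 3*I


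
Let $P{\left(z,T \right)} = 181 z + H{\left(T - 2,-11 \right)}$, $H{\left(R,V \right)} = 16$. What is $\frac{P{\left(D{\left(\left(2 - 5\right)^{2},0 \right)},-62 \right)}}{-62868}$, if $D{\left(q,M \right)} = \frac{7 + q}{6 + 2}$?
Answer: $- \frac{63}{10478} \approx -0.0060126$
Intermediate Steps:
$D{\left(q,M \right)} = \frac{7}{8} + \frac{q}{8}$ ($D{\left(q,M \right)} = \frac{7 + q}{8} = \left(7 + q\right) \frac{1}{8} = \frac{7}{8} + \frac{q}{8}$)
$P{\left(z,T \right)} = 16 + 181 z$ ($P{\left(z,T \right)} = 181 z + 16 = 16 + 181 z$)
$\frac{P{\left(D{\left(\left(2 - 5\right)^{2},0 \right)},-62 \right)}}{-62868} = \frac{16 + 181 \left(\frac{7}{8} + \frac{\left(2 - 5\right)^{2}}{8}\right)}{-62868} = \left(16 + 181 \left(\frac{7}{8} + \frac{\left(-3\right)^{2}}{8}\right)\right) \left(- \frac{1}{62868}\right) = \left(16 + 181 \left(\frac{7}{8} + \frac{1}{8} \cdot 9\right)\right) \left(- \frac{1}{62868}\right) = \left(16 + 181 \left(\frac{7}{8} + \frac{9}{8}\right)\right) \left(- \frac{1}{62868}\right) = \left(16 + 181 \cdot 2\right) \left(- \frac{1}{62868}\right) = \left(16 + 362\right) \left(- \frac{1}{62868}\right) = 378 \left(- \frac{1}{62868}\right) = - \frac{63}{10478}$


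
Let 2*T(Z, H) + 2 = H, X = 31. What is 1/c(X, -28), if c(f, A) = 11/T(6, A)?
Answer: -15/11 ≈ -1.3636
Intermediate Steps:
T(Z, H) = -1 + H/2
c(f, A) = 11/(-1 + A/2)
1/c(X, -28) = 1/(22/(-2 - 28)) = 1/(22/(-30)) = 1/(22*(-1/30)) = 1/(-11/15) = -15/11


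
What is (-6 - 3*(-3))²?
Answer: 9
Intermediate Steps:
(-6 - 3*(-3))² = (-6 + 9)² = 3² = 9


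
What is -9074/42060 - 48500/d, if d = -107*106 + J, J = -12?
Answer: 484220951/119387310 ≈ 4.0559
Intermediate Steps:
d = -11354 (d = -107*106 - 12 = -11342 - 12 = -11354)
-9074/42060 - 48500/d = -9074/42060 - 48500/(-11354) = -9074*1/42060 - 48500*(-1/11354) = -4537/21030 + 24250/5677 = 484220951/119387310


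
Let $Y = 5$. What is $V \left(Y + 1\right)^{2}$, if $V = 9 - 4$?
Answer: $180$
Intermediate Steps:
$V = 5$
$V \left(Y + 1\right)^{2} = 5 \left(5 + 1\right)^{2} = 5 \cdot 6^{2} = 5 \cdot 36 = 180$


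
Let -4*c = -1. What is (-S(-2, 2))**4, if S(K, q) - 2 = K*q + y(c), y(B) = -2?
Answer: 256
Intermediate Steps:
c = 1/4 (c = -1/4*(-1) = 1/4 ≈ 0.25000)
S(K, q) = K*q (S(K, q) = 2 + (K*q - 2) = 2 + (-2 + K*q) = K*q)
(-S(-2, 2))**4 = (-(-2)*2)**4 = (-1*(-4))**4 = 4**4 = 256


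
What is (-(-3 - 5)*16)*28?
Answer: 3584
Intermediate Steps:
(-(-3 - 5)*16)*28 = (-1*(-8)*16)*28 = (8*16)*28 = 128*28 = 3584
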